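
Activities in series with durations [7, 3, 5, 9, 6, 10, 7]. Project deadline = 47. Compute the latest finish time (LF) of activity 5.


LF(activity 5) = deadline - sum of successor durations
Successors: activities 6 through 7 with durations [10, 7]
Sum of successor durations = 17
LF = 47 - 17 = 30

30


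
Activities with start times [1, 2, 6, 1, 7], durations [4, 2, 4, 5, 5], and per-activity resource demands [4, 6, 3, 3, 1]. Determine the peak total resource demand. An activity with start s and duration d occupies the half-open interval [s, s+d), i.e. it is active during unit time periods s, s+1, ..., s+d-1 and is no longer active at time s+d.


Each activity i is active on [start_i, start_i + duration_i).
Compute total resource usage per time slot:
  t=0: active resources = [], total = 0
  t=1: active resources = [4, 3], total = 7
  t=2: active resources = [4, 6, 3], total = 13
  t=3: active resources = [4, 6, 3], total = 13
  t=4: active resources = [4, 3], total = 7
  t=5: active resources = [3], total = 3
  t=6: active resources = [3], total = 3
  t=7: active resources = [3, 1], total = 4
  t=8: active resources = [3, 1], total = 4
  t=9: active resources = [3, 1], total = 4
  t=10: active resources = [1], total = 1
  t=11: active resources = [1], total = 1
Peak resource demand = 13

13


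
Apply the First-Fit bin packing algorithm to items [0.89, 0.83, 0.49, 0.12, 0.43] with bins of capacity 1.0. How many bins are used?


Place items sequentially using First-Fit:
  Item 0.89 -> new Bin 1
  Item 0.83 -> new Bin 2
  Item 0.49 -> new Bin 3
  Item 0.12 -> Bin 2 (now 0.95)
  Item 0.43 -> Bin 3 (now 0.92)
Total bins used = 3

3


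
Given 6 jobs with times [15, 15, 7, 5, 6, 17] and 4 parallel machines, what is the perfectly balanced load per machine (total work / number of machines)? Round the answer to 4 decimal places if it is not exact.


Total processing time = 15 + 15 + 7 + 5 + 6 + 17 = 65
Number of machines = 4
Ideal balanced load = 65 / 4 = 16.25

16.25


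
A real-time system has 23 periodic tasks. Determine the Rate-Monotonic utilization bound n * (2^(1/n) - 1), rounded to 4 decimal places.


Compute 2^(1/23) = 1.0305955448
Subtract 1: 1.0305955448 - 1 = 0.0305955448
Multiply by n: 23 * 0.0305955448 = 0.7036975304
Round to 4 dp: 0.7037

0.7037


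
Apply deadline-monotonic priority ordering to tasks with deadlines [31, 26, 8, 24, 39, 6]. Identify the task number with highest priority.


Sort tasks by relative deadline (ascending):
  Task 6: deadline = 6
  Task 3: deadline = 8
  Task 4: deadline = 24
  Task 2: deadline = 26
  Task 1: deadline = 31
  Task 5: deadline = 39
Priority order (highest first): [6, 3, 4, 2, 1, 5]
Highest priority task = 6

6


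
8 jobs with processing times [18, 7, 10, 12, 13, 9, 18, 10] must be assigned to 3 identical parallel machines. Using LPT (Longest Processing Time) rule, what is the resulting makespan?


Sort jobs in decreasing order (LPT): [18, 18, 13, 12, 10, 10, 9, 7]
Assign each job to the least loaded machine:
  Machine 1: jobs [18, 10, 7], load = 35
  Machine 2: jobs [18, 10], load = 28
  Machine 3: jobs [13, 12, 9], load = 34
Makespan = max load = 35

35


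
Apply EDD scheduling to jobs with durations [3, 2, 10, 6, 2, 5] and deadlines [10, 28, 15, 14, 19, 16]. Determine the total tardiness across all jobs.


Sort by due date (EDD order): [(3, 10), (6, 14), (10, 15), (5, 16), (2, 19), (2, 28)]
Compute completion times and tardiness:
  Job 1: p=3, d=10, C=3, tardiness=max(0,3-10)=0
  Job 2: p=6, d=14, C=9, tardiness=max(0,9-14)=0
  Job 3: p=10, d=15, C=19, tardiness=max(0,19-15)=4
  Job 4: p=5, d=16, C=24, tardiness=max(0,24-16)=8
  Job 5: p=2, d=19, C=26, tardiness=max(0,26-19)=7
  Job 6: p=2, d=28, C=28, tardiness=max(0,28-28)=0
Total tardiness = 19

19


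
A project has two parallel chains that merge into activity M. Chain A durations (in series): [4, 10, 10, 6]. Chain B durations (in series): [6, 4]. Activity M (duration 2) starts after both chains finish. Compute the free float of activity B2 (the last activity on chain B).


ES(B2) = sum of predecessors on chain B = 6
EF(B2) = ES + duration = 6 + 4 = 10
Successor of B2 is M. ES(M) = max(sum(A), sum(B)) = max(30, 10) = 30
Free float = ES(successor) - EF(current) = 30 - 10 = 20

20


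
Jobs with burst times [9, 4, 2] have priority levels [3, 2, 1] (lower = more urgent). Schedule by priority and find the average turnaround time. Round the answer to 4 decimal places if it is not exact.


Sort by priority (ascending = highest first):
Order: [(1, 2), (2, 4), (3, 9)]
Completion times:
  Priority 1, burst=2, C=2
  Priority 2, burst=4, C=6
  Priority 3, burst=9, C=15
Average turnaround = 23/3 = 7.6667

7.6667


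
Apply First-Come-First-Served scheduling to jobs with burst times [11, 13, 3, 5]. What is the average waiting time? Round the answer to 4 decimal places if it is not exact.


FCFS order (as given): [11, 13, 3, 5]
Waiting times:
  Job 1: wait = 0
  Job 2: wait = 11
  Job 3: wait = 24
  Job 4: wait = 27
Sum of waiting times = 62
Average waiting time = 62/4 = 15.5

15.5


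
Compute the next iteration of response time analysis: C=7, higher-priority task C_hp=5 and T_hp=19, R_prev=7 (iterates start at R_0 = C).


R_next = C + ceil(R_prev / T_hp) * C_hp
ceil(7 / 19) = ceil(0.3684) = 1
Interference = 1 * 5 = 5
R_next = 7 + 5 = 12

12


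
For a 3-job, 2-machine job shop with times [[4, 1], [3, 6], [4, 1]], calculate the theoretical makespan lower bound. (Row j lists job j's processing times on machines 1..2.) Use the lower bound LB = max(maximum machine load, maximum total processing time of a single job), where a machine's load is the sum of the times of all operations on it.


Machine loads:
  Machine 1: 4 + 3 + 4 = 11
  Machine 2: 1 + 6 + 1 = 8
Max machine load = 11
Job totals:
  Job 1: 5
  Job 2: 9
  Job 3: 5
Max job total = 9
Lower bound = max(11, 9) = 11

11


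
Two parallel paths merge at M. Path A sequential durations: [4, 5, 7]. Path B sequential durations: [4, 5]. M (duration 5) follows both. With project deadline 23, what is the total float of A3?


Forward pass: ES(A3) = sum of predecessors on chain A = 9
EF = ES + duration = 9 + 7 = 16
Backward pass: LF(M) = deadline = 23; LS(M) = 23 - 5 = 18
LF(A3) = LS(M) - sum(successors on chain A) = 18 - 0 = 18
LS = LF - duration = 18 - 7 = 11
Total float = LS - ES = 11 - 9 = 2

2


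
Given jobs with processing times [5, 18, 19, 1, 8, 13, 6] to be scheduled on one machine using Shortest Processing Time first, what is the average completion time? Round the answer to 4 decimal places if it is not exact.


Sort jobs by processing time (SPT order): [1, 5, 6, 8, 13, 18, 19]
Compute completion times sequentially:
  Job 1: processing = 1, completes at 1
  Job 2: processing = 5, completes at 6
  Job 3: processing = 6, completes at 12
  Job 4: processing = 8, completes at 20
  Job 5: processing = 13, completes at 33
  Job 6: processing = 18, completes at 51
  Job 7: processing = 19, completes at 70
Sum of completion times = 193
Average completion time = 193/7 = 27.5714

27.5714


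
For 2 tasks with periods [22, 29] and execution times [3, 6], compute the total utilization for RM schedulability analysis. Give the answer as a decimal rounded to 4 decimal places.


Compute individual utilizations (exact fractions):
  Task 1: C/T = 3/22 (approx. 0.1364)
  Task 2: C/T = 6/29 (approx. 0.2069)
Total utilization U = 3/22 + 6/29 = 219/638
Rounded to 4 decimal places: U = 0.3433
RM (Liu & Layland) bound for 2 tasks = 0.828427; compare with U = 219/638 (approx. 0.343260)
U <= bound, so schedulable by RM sufficient condition.

0.3433


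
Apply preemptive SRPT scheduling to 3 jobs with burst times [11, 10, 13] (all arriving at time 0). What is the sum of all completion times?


Since all jobs arrive at t=0, SRPT equals SPT ordering.
SPT order: [10, 11, 13]
Completion times:
  Job 1: p=10, C=10
  Job 2: p=11, C=21
  Job 3: p=13, C=34
Total completion time = 10 + 21 + 34 = 65

65


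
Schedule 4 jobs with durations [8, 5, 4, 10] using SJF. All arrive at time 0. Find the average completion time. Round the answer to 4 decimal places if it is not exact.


SJF order (ascending): [4, 5, 8, 10]
Completion times:
  Job 1: burst=4, C=4
  Job 2: burst=5, C=9
  Job 3: burst=8, C=17
  Job 4: burst=10, C=27
Average completion = 57/4 = 14.25

14.25


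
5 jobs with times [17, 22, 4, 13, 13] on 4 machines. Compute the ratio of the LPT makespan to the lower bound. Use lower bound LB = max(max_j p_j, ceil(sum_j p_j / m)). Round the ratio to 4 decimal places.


LPT order: [22, 17, 13, 13, 4]
Machine loads after assignment: [22, 17, 17, 13]
LPT makespan = 22
Lower bound = max(max_job, ceil(total/4)) = max(22, 18) = 22
Ratio = 22 / 22 = 1.0

1.0


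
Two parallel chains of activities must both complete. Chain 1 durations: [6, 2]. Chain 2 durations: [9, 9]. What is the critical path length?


Path A total = 6 + 2 = 8
Path B total = 9 + 9 = 18
Critical path = longest path = max(8, 18) = 18

18


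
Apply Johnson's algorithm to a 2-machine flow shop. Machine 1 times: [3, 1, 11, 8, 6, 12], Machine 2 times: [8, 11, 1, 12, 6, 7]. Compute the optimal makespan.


Apply Johnson's rule:
  Group 1 (a <= b): [(2, 1, 11), (1, 3, 8), (5, 6, 6), (4, 8, 12)]
  Group 2 (a > b): [(6, 12, 7), (3, 11, 1)]
Optimal job order: [2, 1, 5, 4, 6, 3]
Schedule:
  Job 2: M1 done at 1, M2 done at 12
  Job 1: M1 done at 4, M2 done at 20
  Job 5: M1 done at 10, M2 done at 26
  Job 4: M1 done at 18, M2 done at 38
  Job 6: M1 done at 30, M2 done at 45
  Job 3: M1 done at 41, M2 done at 46
Makespan = 46

46


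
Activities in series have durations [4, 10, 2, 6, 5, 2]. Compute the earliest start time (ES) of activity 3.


Activity 3 starts after activities 1 through 2 complete.
Predecessor durations: [4, 10]
ES = 4 + 10 = 14

14


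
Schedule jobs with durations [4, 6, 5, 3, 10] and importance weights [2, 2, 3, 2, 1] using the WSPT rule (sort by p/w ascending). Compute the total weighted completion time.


Compute p/w ratios and sort ascending (WSPT): [(3, 2), (5, 3), (4, 2), (6, 2), (10, 1)]
Compute weighted completion times:
  Job (p=3,w=2): C=3, w*C=2*3=6
  Job (p=5,w=3): C=8, w*C=3*8=24
  Job (p=4,w=2): C=12, w*C=2*12=24
  Job (p=6,w=2): C=18, w*C=2*18=36
  Job (p=10,w=1): C=28, w*C=1*28=28
Total weighted completion time = 118

118


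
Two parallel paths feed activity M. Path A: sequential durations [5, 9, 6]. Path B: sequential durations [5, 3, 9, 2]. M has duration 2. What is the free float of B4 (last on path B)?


ES(B4) = sum of predecessors on chain B = 17
EF(B4) = ES + duration = 17 + 2 = 19
Successor of B4 is M. ES(M) = max(sum(A), sum(B)) = max(20, 19) = 20
Free float = ES(successor) - EF(current) = 20 - 19 = 1

1


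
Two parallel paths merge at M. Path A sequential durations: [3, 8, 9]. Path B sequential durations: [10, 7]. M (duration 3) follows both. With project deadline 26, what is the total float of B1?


Forward pass: ES(B1) = sum of predecessors on chain B = 0
EF = ES + duration = 0 + 10 = 10
Backward pass: LF(M) = deadline = 26; LS(M) = 26 - 3 = 23
LF(B1) = LS(M) - sum(successors on chain B) = 23 - 7 = 16
LS = LF - duration = 16 - 10 = 6
Total float = LS - ES = 6 - 0 = 6

6


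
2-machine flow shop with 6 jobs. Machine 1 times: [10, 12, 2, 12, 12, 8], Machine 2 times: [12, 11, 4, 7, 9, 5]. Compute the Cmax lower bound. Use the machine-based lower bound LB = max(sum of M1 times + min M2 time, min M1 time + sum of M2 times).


LB1 = sum(M1 times) + min(M2 times) = 56 + 4 = 60
LB2 = min(M1 times) + sum(M2 times) = 2 + 48 = 50
Lower bound = max(LB1, LB2) = max(60, 50) = 60

60


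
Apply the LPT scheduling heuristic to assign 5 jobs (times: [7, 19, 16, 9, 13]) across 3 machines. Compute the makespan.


Sort jobs in decreasing order (LPT): [19, 16, 13, 9, 7]
Assign each job to the least loaded machine:
  Machine 1: jobs [19], load = 19
  Machine 2: jobs [16, 7], load = 23
  Machine 3: jobs [13, 9], load = 22
Makespan = max load = 23

23


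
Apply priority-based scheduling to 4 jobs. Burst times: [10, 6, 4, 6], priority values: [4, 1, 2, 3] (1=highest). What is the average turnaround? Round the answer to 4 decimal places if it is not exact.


Sort by priority (ascending = highest first):
Order: [(1, 6), (2, 4), (3, 6), (4, 10)]
Completion times:
  Priority 1, burst=6, C=6
  Priority 2, burst=4, C=10
  Priority 3, burst=6, C=16
  Priority 4, burst=10, C=26
Average turnaround = 58/4 = 14.5

14.5


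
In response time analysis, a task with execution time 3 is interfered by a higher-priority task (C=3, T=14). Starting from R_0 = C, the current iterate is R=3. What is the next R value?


R_next = C + ceil(R_prev / T_hp) * C_hp
ceil(3 / 14) = ceil(0.2143) = 1
Interference = 1 * 3 = 3
R_next = 3 + 3 = 6

6


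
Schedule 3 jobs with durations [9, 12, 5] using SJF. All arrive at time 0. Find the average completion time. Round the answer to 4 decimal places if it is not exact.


SJF order (ascending): [5, 9, 12]
Completion times:
  Job 1: burst=5, C=5
  Job 2: burst=9, C=14
  Job 3: burst=12, C=26
Average completion = 45/3 = 15.0

15.0


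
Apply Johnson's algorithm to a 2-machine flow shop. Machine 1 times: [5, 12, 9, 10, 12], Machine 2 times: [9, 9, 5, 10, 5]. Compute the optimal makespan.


Apply Johnson's rule:
  Group 1 (a <= b): [(1, 5, 9), (4, 10, 10)]
  Group 2 (a > b): [(2, 12, 9), (3, 9, 5), (5, 12, 5)]
Optimal job order: [1, 4, 2, 3, 5]
Schedule:
  Job 1: M1 done at 5, M2 done at 14
  Job 4: M1 done at 15, M2 done at 25
  Job 2: M1 done at 27, M2 done at 36
  Job 3: M1 done at 36, M2 done at 41
  Job 5: M1 done at 48, M2 done at 53
Makespan = 53

53


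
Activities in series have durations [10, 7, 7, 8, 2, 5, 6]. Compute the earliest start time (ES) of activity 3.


Activity 3 starts after activities 1 through 2 complete.
Predecessor durations: [10, 7]
ES = 10 + 7 = 17

17


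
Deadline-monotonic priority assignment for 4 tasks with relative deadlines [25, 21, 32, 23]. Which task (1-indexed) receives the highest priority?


Sort tasks by relative deadline (ascending):
  Task 2: deadline = 21
  Task 4: deadline = 23
  Task 1: deadline = 25
  Task 3: deadline = 32
Priority order (highest first): [2, 4, 1, 3]
Highest priority task = 2

2


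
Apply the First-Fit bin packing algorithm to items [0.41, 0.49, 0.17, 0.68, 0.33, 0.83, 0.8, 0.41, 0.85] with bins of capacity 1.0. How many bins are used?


Place items sequentially using First-Fit:
  Item 0.41 -> new Bin 1
  Item 0.49 -> Bin 1 (now 0.9)
  Item 0.17 -> new Bin 2
  Item 0.68 -> Bin 2 (now 0.85)
  Item 0.33 -> new Bin 3
  Item 0.83 -> new Bin 4
  Item 0.8 -> new Bin 5
  Item 0.41 -> Bin 3 (now 0.74)
  Item 0.85 -> new Bin 6
Total bins used = 6

6


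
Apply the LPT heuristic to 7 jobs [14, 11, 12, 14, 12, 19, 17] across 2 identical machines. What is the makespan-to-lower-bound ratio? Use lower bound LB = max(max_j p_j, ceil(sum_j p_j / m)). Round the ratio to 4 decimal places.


LPT order: [19, 17, 14, 14, 12, 12, 11]
Machine loads after assignment: [45, 54]
LPT makespan = 54
Lower bound = max(max_job, ceil(total/2)) = max(19, 50) = 50
Ratio = 54 / 50 = 1.08

1.08


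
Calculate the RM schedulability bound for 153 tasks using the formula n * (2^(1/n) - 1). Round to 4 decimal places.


Compute 2^(1/153) = 1.0045406514
Subtract 1: 1.0045406514 - 1 = 0.0045406514
Multiply by n: 153 * 0.0045406514 = 0.6947196642
Round to 4 dp: 0.6947

0.6947


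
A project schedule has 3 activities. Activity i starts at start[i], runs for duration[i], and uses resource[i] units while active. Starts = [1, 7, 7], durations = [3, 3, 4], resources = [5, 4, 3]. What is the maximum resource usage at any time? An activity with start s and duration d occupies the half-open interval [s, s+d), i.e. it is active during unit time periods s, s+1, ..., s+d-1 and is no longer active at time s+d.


Each activity i is active on [start_i, start_i + duration_i).
Compute total resource usage per time slot:
  t=0: active resources = [], total = 0
  t=1: active resources = [5], total = 5
  t=2: active resources = [5], total = 5
  t=3: active resources = [5], total = 5
  t=4: active resources = [], total = 0
  t=5: active resources = [], total = 0
  t=6: active resources = [], total = 0
  t=7: active resources = [4, 3], total = 7
  t=8: active resources = [4, 3], total = 7
  t=9: active resources = [4, 3], total = 7
  t=10: active resources = [3], total = 3
Peak resource demand = 7

7


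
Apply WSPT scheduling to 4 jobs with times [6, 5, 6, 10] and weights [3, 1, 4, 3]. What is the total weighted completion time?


Compute p/w ratios and sort ascending (WSPT): [(6, 4), (6, 3), (10, 3), (5, 1)]
Compute weighted completion times:
  Job (p=6,w=4): C=6, w*C=4*6=24
  Job (p=6,w=3): C=12, w*C=3*12=36
  Job (p=10,w=3): C=22, w*C=3*22=66
  Job (p=5,w=1): C=27, w*C=1*27=27
Total weighted completion time = 153

153


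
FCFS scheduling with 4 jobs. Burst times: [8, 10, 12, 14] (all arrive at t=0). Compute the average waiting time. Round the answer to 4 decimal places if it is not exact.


FCFS order (as given): [8, 10, 12, 14]
Waiting times:
  Job 1: wait = 0
  Job 2: wait = 8
  Job 3: wait = 18
  Job 4: wait = 30
Sum of waiting times = 56
Average waiting time = 56/4 = 14.0

14.0


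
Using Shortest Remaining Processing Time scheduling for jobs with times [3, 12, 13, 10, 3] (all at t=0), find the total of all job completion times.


Since all jobs arrive at t=0, SRPT equals SPT ordering.
SPT order: [3, 3, 10, 12, 13]
Completion times:
  Job 1: p=3, C=3
  Job 2: p=3, C=6
  Job 3: p=10, C=16
  Job 4: p=12, C=28
  Job 5: p=13, C=41
Total completion time = 3 + 6 + 16 + 28 + 41 = 94

94


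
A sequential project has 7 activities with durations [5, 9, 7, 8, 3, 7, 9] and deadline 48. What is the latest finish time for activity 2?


LF(activity 2) = deadline - sum of successor durations
Successors: activities 3 through 7 with durations [7, 8, 3, 7, 9]
Sum of successor durations = 34
LF = 48 - 34 = 14

14


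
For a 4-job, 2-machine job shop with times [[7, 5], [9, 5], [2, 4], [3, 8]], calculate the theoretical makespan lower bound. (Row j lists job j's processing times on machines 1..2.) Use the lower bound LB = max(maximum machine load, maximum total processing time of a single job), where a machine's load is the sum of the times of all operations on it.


Machine loads:
  Machine 1: 7 + 9 + 2 + 3 = 21
  Machine 2: 5 + 5 + 4 + 8 = 22
Max machine load = 22
Job totals:
  Job 1: 12
  Job 2: 14
  Job 3: 6
  Job 4: 11
Max job total = 14
Lower bound = max(22, 14) = 22

22


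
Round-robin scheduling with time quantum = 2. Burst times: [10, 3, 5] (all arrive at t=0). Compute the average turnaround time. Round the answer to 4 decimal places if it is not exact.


Time quantum = 2
Execution trace:
  J1 runs 2 units, time = 2
  J2 runs 2 units, time = 4
  J3 runs 2 units, time = 6
  J1 runs 2 units, time = 8
  J2 runs 1 units, time = 9
  J3 runs 2 units, time = 11
  J1 runs 2 units, time = 13
  J3 runs 1 units, time = 14
  J1 runs 2 units, time = 16
  J1 runs 2 units, time = 18
Finish times: [18, 9, 14]
Average turnaround = 41/3 = 13.6667

13.6667


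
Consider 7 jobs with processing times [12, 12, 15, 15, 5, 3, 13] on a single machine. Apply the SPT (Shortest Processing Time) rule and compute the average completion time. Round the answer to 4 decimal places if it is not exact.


Sort jobs by processing time (SPT order): [3, 5, 12, 12, 13, 15, 15]
Compute completion times sequentially:
  Job 1: processing = 3, completes at 3
  Job 2: processing = 5, completes at 8
  Job 3: processing = 12, completes at 20
  Job 4: processing = 12, completes at 32
  Job 5: processing = 13, completes at 45
  Job 6: processing = 15, completes at 60
  Job 7: processing = 15, completes at 75
Sum of completion times = 243
Average completion time = 243/7 = 34.7143

34.7143


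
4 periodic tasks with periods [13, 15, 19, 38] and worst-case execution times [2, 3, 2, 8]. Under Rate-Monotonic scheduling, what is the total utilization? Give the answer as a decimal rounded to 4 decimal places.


Compute individual utilizations (exact fractions):
  Task 1: C/T = 2/13 (approx. 0.1538)
  Task 2: C/T = 3/15 = 1/5 (approx. 0.2)
  Task 3: C/T = 2/19 (approx. 0.1053)
  Task 4: C/T = 8/38 = 4/19 (approx. 0.2105)
Total utilization U = 2/13 + 1/5 + 2/19 + 4/19 = 827/1235
Rounded to 4 decimal places: U = 0.6696
RM (Liu & Layland) bound for 4 tasks = 0.756828; compare with U = 827/1235 (approx. 0.669636)
U <= bound, so schedulable by RM sufficient condition.

0.6696


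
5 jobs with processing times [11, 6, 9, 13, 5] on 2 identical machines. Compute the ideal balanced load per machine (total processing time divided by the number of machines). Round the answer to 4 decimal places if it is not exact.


Total processing time = 11 + 6 + 9 + 13 + 5 = 44
Number of machines = 2
Ideal balanced load = 44 / 2 = 22.0

22.0


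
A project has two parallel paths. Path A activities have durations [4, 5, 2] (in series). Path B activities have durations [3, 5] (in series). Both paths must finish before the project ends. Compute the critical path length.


Path A total = 4 + 5 + 2 = 11
Path B total = 3 + 5 = 8
Critical path = longest path = max(11, 8) = 11

11


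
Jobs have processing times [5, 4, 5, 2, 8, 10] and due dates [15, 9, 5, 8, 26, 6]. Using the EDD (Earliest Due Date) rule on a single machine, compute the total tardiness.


Sort by due date (EDD order): [(5, 5), (10, 6), (2, 8), (4, 9), (5, 15), (8, 26)]
Compute completion times and tardiness:
  Job 1: p=5, d=5, C=5, tardiness=max(0,5-5)=0
  Job 2: p=10, d=6, C=15, tardiness=max(0,15-6)=9
  Job 3: p=2, d=8, C=17, tardiness=max(0,17-8)=9
  Job 4: p=4, d=9, C=21, tardiness=max(0,21-9)=12
  Job 5: p=5, d=15, C=26, tardiness=max(0,26-15)=11
  Job 6: p=8, d=26, C=34, tardiness=max(0,34-26)=8
Total tardiness = 49

49


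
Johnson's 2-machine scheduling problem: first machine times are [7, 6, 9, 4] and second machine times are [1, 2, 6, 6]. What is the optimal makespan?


Apply Johnson's rule:
  Group 1 (a <= b): [(4, 4, 6)]
  Group 2 (a > b): [(3, 9, 6), (2, 6, 2), (1, 7, 1)]
Optimal job order: [4, 3, 2, 1]
Schedule:
  Job 4: M1 done at 4, M2 done at 10
  Job 3: M1 done at 13, M2 done at 19
  Job 2: M1 done at 19, M2 done at 21
  Job 1: M1 done at 26, M2 done at 27
Makespan = 27

27


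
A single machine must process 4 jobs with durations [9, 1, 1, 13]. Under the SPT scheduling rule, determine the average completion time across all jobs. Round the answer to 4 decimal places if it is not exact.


Sort jobs by processing time (SPT order): [1, 1, 9, 13]
Compute completion times sequentially:
  Job 1: processing = 1, completes at 1
  Job 2: processing = 1, completes at 2
  Job 3: processing = 9, completes at 11
  Job 4: processing = 13, completes at 24
Sum of completion times = 38
Average completion time = 38/4 = 9.5

9.5


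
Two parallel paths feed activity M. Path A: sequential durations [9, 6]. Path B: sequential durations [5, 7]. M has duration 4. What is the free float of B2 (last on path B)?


ES(B2) = sum of predecessors on chain B = 5
EF(B2) = ES + duration = 5 + 7 = 12
Successor of B2 is M. ES(M) = max(sum(A), sum(B)) = max(15, 12) = 15
Free float = ES(successor) - EF(current) = 15 - 12 = 3

3


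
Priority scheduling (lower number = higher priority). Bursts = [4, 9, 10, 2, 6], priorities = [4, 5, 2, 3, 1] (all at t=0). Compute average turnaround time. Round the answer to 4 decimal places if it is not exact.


Sort by priority (ascending = highest first):
Order: [(1, 6), (2, 10), (3, 2), (4, 4), (5, 9)]
Completion times:
  Priority 1, burst=6, C=6
  Priority 2, burst=10, C=16
  Priority 3, burst=2, C=18
  Priority 4, burst=4, C=22
  Priority 5, burst=9, C=31
Average turnaround = 93/5 = 18.6

18.6


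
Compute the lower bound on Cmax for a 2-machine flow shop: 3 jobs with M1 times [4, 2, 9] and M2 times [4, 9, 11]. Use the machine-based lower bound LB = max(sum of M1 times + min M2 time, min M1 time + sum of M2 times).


LB1 = sum(M1 times) + min(M2 times) = 15 + 4 = 19
LB2 = min(M1 times) + sum(M2 times) = 2 + 24 = 26
Lower bound = max(LB1, LB2) = max(19, 26) = 26

26


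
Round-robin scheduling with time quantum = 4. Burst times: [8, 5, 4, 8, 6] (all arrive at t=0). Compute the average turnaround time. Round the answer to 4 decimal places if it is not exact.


Time quantum = 4
Execution trace:
  J1 runs 4 units, time = 4
  J2 runs 4 units, time = 8
  J3 runs 4 units, time = 12
  J4 runs 4 units, time = 16
  J5 runs 4 units, time = 20
  J1 runs 4 units, time = 24
  J2 runs 1 units, time = 25
  J4 runs 4 units, time = 29
  J5 runs 2 units, time = 31
Finish times: [24, 25, 12, 29, 31]
Average turnaround = 121/5 = 24.2

24.2


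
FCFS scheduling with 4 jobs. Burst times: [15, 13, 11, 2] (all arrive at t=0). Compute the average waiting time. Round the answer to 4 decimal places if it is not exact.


FCFS order (as given): [15, 13, 11, 2]
Waiting times:
  Job 1: wait = 0
  Job 2: wait = 15
  Job 3: wait = 28
  Job 4: wait = 39
Sum of waiting times = 82
Average waiting time = 82/4 = 20.5

20.5


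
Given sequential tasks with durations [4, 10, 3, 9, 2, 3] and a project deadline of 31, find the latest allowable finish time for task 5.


LF(activity 5) = deadline - sum of successor durations
Successors: activities 6 through 6 with durations [3]
Sum of successor durations = 3
LF = 31 - 3 = 28

28


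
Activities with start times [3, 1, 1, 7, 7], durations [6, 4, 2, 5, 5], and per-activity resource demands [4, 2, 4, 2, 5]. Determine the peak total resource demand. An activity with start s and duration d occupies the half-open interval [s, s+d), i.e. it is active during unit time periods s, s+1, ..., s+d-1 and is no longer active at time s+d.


Each activity i is active on [start_i, start_i + duration_i).
Compute total resource usage per time slot:
  t=0: active resources = [], total = 0
  t=1: active resources = [2, 4], total = 6
  t=2: active resources = [2, 4], total = 6
  t=3: active resources = [4, 2], total = 6
  t=4: active resources = [4, 2], total = 6
  t=5: active resources = [4], total = 4
  t=6: active resources = [4], total = 4
  t=7: active resources = [4, 2, 5], total = 11
  t=8: active resources = [4, 2, 5], total = 11
  t=9: active resources = [2, 5], total = 7
  t=10: active resources = [2, 5], total = 7
  t=11: active resources = [2, 5], total = 7
Peak resource demand = 11

11


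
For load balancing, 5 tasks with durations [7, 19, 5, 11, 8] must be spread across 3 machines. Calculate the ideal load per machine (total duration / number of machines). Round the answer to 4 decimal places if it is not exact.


Total processing time = 7 + 19 + 5 + 11 + 8 = 50
Number of machines = 3
Ideal balanced load = 50 / 3 = 16.6667

16.6667


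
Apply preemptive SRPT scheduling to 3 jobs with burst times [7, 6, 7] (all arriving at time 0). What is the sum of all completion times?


Since all jobs arrive at t=0, SRPT equals SPT ordering.
SPT order: [6, 7, 7]
Completion times:
  Job 1: p=6, C=6
  Job 2: p=7, C=13
  Job 3: p=7, C=20
Total completion time = 6 + 13 + 20 = 39

39


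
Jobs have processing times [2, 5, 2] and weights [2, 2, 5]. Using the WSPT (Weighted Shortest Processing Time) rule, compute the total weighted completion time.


Compute p/w ratios and sort ascending (WSPT): [(2, 5), (2, 2), (5, 2)]
Compute weighted completion times:
  Job (p=2,w=5): C=2, w*C=5*2=10
  Job (p=2,w=2): C=4, w*C=2*4=8
  Job (p=5,w=2): C=9, w*C=2*9=18
Total weighted completion time = 36

36


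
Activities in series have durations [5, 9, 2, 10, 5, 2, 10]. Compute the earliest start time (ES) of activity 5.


Activity 5 starts after activities 1 through 4 complete.
Predecessor durations: [5, 9, 2, 10]
ES = 5 + 9 + 2 + 10 = 26

26


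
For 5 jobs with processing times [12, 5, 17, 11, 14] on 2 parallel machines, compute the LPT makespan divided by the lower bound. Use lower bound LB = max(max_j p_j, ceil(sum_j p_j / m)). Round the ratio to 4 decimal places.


LPT order: [17, 14, 12, 11, 5]
Machine loads after assignment: [28, 31]
LPT makespan = 31
Lower bound = max(max_job, ceil(total/2)) = max(17, 30) = 30
Ratio = 31 / 30 = 1.0333

1.0333


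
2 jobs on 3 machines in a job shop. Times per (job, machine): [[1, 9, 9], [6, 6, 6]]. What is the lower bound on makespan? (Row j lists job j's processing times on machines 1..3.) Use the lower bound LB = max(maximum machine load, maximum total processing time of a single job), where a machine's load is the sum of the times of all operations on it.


Machine loads:
  Machine 1: 1 + 6 = 7
  Machine 2: 9 + 6 = 15
  Machine 3: 9 + 6 = 15
Max machine load = 15
Job totals:
  Job 1: 19
  Job 2: 18
Max job total = 19
Lower bound = max(15, 19) = 19

19


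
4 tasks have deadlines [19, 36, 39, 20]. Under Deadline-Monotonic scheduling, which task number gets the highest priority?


Sort tasks by relative deadline (ascending):
  Task 1: deadline = 19
  Task 4: deadline = 20
  Task 2: deadline = 36
  Task 3: deadline = 39
Priority order (highest first): [1, 4, 2, 3]
Highest priority task = 1

1


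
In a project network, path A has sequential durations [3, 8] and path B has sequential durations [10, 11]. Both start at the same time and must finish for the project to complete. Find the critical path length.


Path A total = 3 + 8 = 11
Path B total = 10 + 11 = 21
Critical path = longest path = max(11, 21) = 21

21


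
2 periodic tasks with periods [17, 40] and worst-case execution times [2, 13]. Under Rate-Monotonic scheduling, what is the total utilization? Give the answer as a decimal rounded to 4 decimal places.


Compute individual utilizations (exact fractions):
  Task 1: C/T = 2/17 (approx. 0.1176)
  Task 2: C/T = 13/40 (approx. 0.325)
Total utilization U = 2/17 + 13/40 = 301/680
Rounded to 4 decimal places: U = 0.4426
RM (Liu & Layland) bound for 2 tasks = 0.828427; compare with U = 301/680 (approx. 0.442647)
U <= bound, so schedulable by RM sufficient condition.

0.4426


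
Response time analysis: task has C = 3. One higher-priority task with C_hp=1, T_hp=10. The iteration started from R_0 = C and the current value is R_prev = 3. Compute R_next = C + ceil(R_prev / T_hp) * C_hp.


R_next = C + ceil(R_prev / T_hp) * C_hp
ceil(3 / 10) = ceil(0.3) = 1
Interference = 1 * 1 = 1
R_next = 3 + 1 = 4

4


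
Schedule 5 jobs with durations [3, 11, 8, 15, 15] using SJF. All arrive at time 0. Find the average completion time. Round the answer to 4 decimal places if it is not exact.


SJF order (ascending): [3, 8, 11, 15, 15]
Completion times:
  Job 1: burst=3, C=3
  Job 2: burst=8, C=11
  Job 3: burst=11, C=22
  Job 4: burst=15, C=37
  Job 5: burst=15, C=52
Average completion = 125/5 = 25.0

25.0


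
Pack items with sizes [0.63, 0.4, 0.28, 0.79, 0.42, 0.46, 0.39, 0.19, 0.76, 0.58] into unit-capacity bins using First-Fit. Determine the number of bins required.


Place items sequentially using First-Fit:
  Item 0.63 -> new Bin 1
  Item 0.4 -> new Bin 2
  Item 0.28 -> Bin 1 (now 0.91)
  Item 0.79 -> new Bin 3
  Item 0.42 -> Bin 2 (now 0.82)
  Item 0.46 -> new Bin 4
  Item 0.39 -> Bin 4 (now 0.85)
  Item 0.19 -> Bin 3 (now 0.98)
  Item 0.76 -> new Bin 5
  Item 0.58 -> new Bin 6
Total bins used = 6

6


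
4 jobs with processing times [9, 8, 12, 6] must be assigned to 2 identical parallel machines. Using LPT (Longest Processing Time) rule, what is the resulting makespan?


Sort jobs in decreasing order (LPT): [12, 9, 8, 6]
Assign each job to the least loaded machine:
  Machine 1: jobs [12, 6], load = 18
  Machine 2: jobs [9, 8], load = 17
Makespan = max load = 18

18


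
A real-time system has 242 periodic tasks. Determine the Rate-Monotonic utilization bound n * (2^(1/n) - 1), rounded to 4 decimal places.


Compute 2^(1/242) = 1.0028683504
Subtract 1: 1.0028683504 - 1 = 0.0028683504
Multiply by n: 242 * 0.0028683504 = 0.6941407968
Round to 4 dp: 0.6941

0.6941


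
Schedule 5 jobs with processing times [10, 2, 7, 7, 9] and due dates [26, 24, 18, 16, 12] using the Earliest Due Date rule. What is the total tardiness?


Sort by due date (EDD order): [(9, 12), (7, 16), (7, 18), (2, 24), (10, 26)]
Compute completion times and tardiness:
  Job 1: p=9, d=12, C=9, tardiness=max(0,9-12)=0
  Job 2: p=7, d=16, C=16, tardiness=max(0,16-16)=0
  Job 3: p=7, d=18, C=23, tardiness=max(0,23-18)=5
  Job 4: p=2, d=24, C=25, tardiness=max(0,25-24)=1
  Job 5: p=10, d=26, C=35, tardiness=max(0,35-26)=9
Total tardiness = 15

15


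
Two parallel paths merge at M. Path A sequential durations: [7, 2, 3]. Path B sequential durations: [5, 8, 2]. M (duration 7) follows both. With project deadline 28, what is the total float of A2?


Forward pass: ES(A2) = sum of predecessors on chain A = 7
EF = ES + duration = 7 + 2 = 9
Backward pass: LF(M) = deadline = 28; LS(M) = 28 - 7 = 21
LF(A2) = LS(M) - sum(successors on chain A) = 21 - 3 = 18
LS = LF - duration = 18 - 2 = 16
Total float = LS - ES = 16 - 7 = 9

9


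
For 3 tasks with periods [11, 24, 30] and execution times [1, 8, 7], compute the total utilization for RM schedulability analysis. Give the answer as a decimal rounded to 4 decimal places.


Compute individual utilizations (exact fractions):
  Task 1: C/T = 1/11 (approx. 0.0909)
  Task 2: C/T = 8/24 = 1/3 (approx. 0.3333)
  Task 3: C/T = 7/30 (approx. 0.2333)
Total utilization U = 1/11 + 1/3 + 7/30 = 217/330
Rounded to 4 decimal places: U = 0.6576
RM (Liu & Layland) bound for 3 tasks = 0.779763; compare with U = 217/330 (approx. 0.657576)
U <= bound, so schedulable by RM sufficient condition.

0.6576


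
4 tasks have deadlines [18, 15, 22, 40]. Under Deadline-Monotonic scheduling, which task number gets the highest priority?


Sort tasks by relative deadline (ascending):
  Task 2: deadline = 15
  Task 1: deadline = 18
  Task 3: deadline = 22
  Task 4: deadline = 40
Priority order (highest first): [2, 1, 3, 4]
Highest priority task = 2

2


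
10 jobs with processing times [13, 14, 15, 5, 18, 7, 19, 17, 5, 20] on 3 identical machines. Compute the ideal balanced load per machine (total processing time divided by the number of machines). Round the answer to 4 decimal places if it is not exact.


Total processing time = 13 + 14 + 15 + 5 + 18 + 7 + 19 + 17 + 5 + 20 = 133
Number of machines = 3
Ideal balanced load = 133 / 3 = 44.3333

44.3333


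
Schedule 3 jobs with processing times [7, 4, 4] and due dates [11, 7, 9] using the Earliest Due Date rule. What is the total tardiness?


Sort by due date (EDD order): [(4, 7), (4, 9), (7, 11)]
Compute completion times and tardiness:
  Job 1: p=4, d=7, C=4, tardiness=max(0,4-7)=0
  Job 2: p=4, d=9, C=8, tardiness=max(0,8-9)=0
  Job 3: p=7, d=11, C=15, tardiness=max(0,15-11)=4
Total tardiness = 4

4


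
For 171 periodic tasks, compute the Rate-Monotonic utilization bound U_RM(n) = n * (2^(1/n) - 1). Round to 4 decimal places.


Compute 2^(1/171) = 1.0040617188
Subtract 1: 1.0040617188 - 1 = 0.0040617188
Multiply by n: 171 * 0.0040617188 = 0.6945539148
Round to 4 dp: 0.6946

0.6946


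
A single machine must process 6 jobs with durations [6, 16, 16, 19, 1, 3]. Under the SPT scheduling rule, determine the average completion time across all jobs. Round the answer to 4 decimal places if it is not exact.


Sort jobs by processing time (SPT order): [1, 3, 6, 16, 16, 19]
Compute completion times sequentially:
  Job 1: processing = 1, completes at 1
  Job 2: processing = 3, completes at 4
  Job 3: processing = 6, completes at 10
  Job 4: processing = 16, completes at 26
  Job 5: processing = 16, completes at 42
  Job 6: processing = 19, completes at 61
Sum of completion times = 144
Average completion time = 144/6 = 24.0

24.0


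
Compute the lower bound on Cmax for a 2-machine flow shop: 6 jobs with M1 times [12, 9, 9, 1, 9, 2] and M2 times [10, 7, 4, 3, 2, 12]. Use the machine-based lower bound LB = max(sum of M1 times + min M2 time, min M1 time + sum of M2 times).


LB1 = sum(M1 times) + min(M2 times) = 42 + 2 = 44
LB2 = min(M1 times) + sum(M2 times) = 1 + 38 = 39
Lower bound = max(LB1, LB2) = max(44, 39) = 44

44


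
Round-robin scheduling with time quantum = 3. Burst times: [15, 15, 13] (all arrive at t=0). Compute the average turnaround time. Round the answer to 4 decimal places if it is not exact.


Time quantum = 3
Execution trace:
  J1 runs 3 units, time = 3
  J2 runs 3 units, time = 6
  J3 runs 3 units, time = 9
  J1 runs 3 units, time = 12
  J2 runs 3 units, time = 15
  J3 runs 3 units, time = 18
  J1 runs 3 units, time = 21
  J2 runs 3 units, time = 24
  J3 runs 3 units, time = 27
  J1 runs 3 units, time = 30
  J2 runs 3 units, time = 33
  J3 runs 3 units, time = 36
  J1 runs 3 units, time = 39
  J2 runs 3 units, time = 42
  J3 runs 1 units, time = 43
Finish times: [39, 42, 43]
Average turnaround = 124/3 = 41.3333

41.3333


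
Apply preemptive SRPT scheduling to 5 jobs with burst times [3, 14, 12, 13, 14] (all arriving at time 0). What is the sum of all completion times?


Since all jobs arrive at t=0, SRPT equals SPT ordering.
SPT order: [3, 12, 13, 14, 14]
Completion times:
  Job 1: p=3, C=3
  Job 2: p=12, C=15
  Job 3: p=13, C=28
  Job 4: p=14, C=42
  Job 5: p=14, C=56
Total completion time = 3 + 15 + 28 + 42 + 56 = 144

144


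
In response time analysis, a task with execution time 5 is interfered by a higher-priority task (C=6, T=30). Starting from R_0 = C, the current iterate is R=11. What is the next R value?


R_next = C + ceil(R_prev / T_hp) * C_hp
ceil(11 / 30) = ceil(0.3667) = 1
Interference = 1 * 6 = 6
R_next = 5 + 6 = 11
R_next = R_prev, so the iteration has converged (response time = 11).

11


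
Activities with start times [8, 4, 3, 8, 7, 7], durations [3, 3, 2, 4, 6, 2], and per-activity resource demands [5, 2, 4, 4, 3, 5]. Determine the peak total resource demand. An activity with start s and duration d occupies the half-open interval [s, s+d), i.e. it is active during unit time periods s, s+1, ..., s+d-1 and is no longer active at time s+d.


Each activity i is active on [start_i, start_i + duration_i).
Compute total resource usage per time slot:
  t=0: active resources = [], total = 0
  t=1: active resources = [], total = 0
  t=2: active resources = [], total = 0
  t=3: active resources = [4], total = 4
  t=4: active resources = [2, 4], total = 6
  t=5: active resources = [2], total = 2
  t=6: active resources = [2], total = 2
  t=7: active resources = [3, 5], total = 8
  t=8: active resources = [5, 4, 3, 5], total = 17
  t=9: active resources = [5, 4, 3], total = 12
  t=10: active resources = [5, 4, 3], total = 12
  t=11: active resources = [4, 3], total = 7
  t=12: active resources = [3], total = 3
Peak resource demand = 17

17


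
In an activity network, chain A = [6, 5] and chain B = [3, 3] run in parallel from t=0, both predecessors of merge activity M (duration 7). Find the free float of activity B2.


ES(B2) = sum of predecessors on chain B = 3
EF(B2) = ES + duration = 3 + 3 = 6
Successor of B2 is M. ES(M) = max(sum(A), sum(B)) = max(11, 6) = 11
Free float = ES(successor) - EF(current) = 11 - 6 = 5

5


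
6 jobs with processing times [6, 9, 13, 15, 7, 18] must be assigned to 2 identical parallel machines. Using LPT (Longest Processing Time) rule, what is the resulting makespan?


Sort jobs in decreasing order (LPT): [18, 15, 13, 9, 7, 6]
Assign each job to the least loaded machine:
  Machine 1: jobs [18, 9, 7], load = 34
  Machine 2: jobs [15, 13, 6], load = 34
Makespan = max load = 34

34


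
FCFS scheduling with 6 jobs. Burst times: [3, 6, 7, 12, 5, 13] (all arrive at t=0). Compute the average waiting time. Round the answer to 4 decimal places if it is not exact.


FCFS order (as given): [3, 6, 7, 12, 5, 13]
Waiting times:
  Job 1: wait = 0
  Job 2: wait = 3
  Job 3: wait = 9
  Job 4: wait = 16
  Job 5: wait = 28
  Job 6: wait = 33
Sum of waiting times = 89
Average waiting time = 89/6 = 14.8333

14.8333


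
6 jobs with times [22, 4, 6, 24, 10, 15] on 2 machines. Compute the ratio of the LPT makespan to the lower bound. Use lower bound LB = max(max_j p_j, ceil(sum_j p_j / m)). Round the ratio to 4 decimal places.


LPT order: [24, 22, 15, 10, 6, 4]
Machine loads after assignment: [40, 41]
LPT makespan = 41
Lower bound = max(max_job, ceil(total/2)) = max(24, 41) = 41
Ratio = 41 / 41 = 1.0

1.0
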